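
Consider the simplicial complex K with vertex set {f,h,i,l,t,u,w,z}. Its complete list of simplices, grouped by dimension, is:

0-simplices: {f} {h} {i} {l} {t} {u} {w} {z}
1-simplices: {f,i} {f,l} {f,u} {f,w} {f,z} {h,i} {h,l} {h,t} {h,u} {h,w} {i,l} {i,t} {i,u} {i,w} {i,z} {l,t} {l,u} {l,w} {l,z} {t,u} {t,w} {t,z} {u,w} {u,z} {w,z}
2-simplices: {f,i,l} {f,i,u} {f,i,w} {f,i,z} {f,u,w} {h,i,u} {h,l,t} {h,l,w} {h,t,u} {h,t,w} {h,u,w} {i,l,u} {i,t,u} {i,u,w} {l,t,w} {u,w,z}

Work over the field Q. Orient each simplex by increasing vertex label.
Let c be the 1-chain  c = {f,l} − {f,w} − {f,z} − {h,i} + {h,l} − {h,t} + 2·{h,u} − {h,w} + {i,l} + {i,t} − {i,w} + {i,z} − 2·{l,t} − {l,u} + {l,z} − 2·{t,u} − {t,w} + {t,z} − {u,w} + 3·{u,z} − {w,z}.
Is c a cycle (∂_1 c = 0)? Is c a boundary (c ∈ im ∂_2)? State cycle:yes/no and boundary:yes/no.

cycle:no boundary:no

n_0=8 n_1=25 n_2=16  [Q]
∂1: piv[fi,fl,fu,fw,fz,hi,ht] rk=7  ker:hl,hu,hw,il,it,iu,iw,iz,lt,lu,lw,lz,tu,tw,tz,uw,uz,wz
∂2: piv[fil,fiu,fiw,fiz,fuw,hiu,hlt,hlw,htu,htw,huw,ilu,itu,uwz] rk=14  ker:iuw,ltw
∂1c = {f} − 3·{i} + 5·{l} − 3·{u} − 4·{w} + 4·{z}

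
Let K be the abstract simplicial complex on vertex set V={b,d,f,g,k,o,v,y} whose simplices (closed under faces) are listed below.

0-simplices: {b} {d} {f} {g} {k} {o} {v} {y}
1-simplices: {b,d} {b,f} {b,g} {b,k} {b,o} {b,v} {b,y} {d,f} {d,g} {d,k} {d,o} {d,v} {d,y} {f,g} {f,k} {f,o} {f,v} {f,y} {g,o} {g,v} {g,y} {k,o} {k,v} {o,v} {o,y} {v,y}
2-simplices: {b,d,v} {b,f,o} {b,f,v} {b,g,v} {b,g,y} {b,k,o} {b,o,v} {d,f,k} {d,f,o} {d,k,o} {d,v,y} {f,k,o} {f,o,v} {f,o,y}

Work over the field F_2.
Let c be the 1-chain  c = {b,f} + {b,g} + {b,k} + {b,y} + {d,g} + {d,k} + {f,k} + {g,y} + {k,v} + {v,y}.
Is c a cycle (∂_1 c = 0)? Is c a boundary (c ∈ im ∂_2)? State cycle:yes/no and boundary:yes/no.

cycle:no boundary:no

n_0=8 n_1=26 n_2=14  [Z2]
∂1: piv[bd,bf,bg,bk,bo,bv,by] rk=7  ker:df,dg,dk,do,dv,dy,fg,fk,fo,fv,fy,go,gv,gy,ko,kv,ov,oy,vy
∂2: piv[bdv,bfo,bfv,bgv,bgy,bko,bov,dfk,dfo,dko,dvy,foy] rk=12  ker:fko,fov
∂1c = {g} + {y}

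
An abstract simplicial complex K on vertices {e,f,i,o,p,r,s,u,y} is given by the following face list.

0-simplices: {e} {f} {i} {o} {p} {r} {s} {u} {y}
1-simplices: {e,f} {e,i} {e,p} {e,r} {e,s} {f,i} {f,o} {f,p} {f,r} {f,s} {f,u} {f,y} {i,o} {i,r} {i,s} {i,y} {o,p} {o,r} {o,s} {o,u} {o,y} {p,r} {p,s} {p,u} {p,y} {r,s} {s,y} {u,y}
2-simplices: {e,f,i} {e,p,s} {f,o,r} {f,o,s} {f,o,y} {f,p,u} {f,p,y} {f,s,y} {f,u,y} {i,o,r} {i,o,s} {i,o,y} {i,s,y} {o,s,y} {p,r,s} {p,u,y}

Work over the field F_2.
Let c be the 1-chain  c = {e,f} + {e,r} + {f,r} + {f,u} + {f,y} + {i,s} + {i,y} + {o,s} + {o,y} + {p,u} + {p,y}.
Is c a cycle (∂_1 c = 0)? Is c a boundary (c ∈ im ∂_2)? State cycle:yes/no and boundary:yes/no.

n_0=9 n_1=28 n_2=16  [Z2]
∂1: piv[ef,ei,ep,er,es,fo,fu,fy] rk=8  ker:fi,fp,fr,fs,io,ir,is,iy,op,or,os,ou,oy,pr,ps,pu,py,rs,sy,uy
∂2: piv[efi,eps,for,fos,foy,fpu,fpy,fsy,fuy,ior,ios,ioy,prs] rk=13  ker:isy,osy,puy
∂1c = 0
c vs im∂2: residual ≠ 0 ⇒ not boundary

cycle:yes boundary:no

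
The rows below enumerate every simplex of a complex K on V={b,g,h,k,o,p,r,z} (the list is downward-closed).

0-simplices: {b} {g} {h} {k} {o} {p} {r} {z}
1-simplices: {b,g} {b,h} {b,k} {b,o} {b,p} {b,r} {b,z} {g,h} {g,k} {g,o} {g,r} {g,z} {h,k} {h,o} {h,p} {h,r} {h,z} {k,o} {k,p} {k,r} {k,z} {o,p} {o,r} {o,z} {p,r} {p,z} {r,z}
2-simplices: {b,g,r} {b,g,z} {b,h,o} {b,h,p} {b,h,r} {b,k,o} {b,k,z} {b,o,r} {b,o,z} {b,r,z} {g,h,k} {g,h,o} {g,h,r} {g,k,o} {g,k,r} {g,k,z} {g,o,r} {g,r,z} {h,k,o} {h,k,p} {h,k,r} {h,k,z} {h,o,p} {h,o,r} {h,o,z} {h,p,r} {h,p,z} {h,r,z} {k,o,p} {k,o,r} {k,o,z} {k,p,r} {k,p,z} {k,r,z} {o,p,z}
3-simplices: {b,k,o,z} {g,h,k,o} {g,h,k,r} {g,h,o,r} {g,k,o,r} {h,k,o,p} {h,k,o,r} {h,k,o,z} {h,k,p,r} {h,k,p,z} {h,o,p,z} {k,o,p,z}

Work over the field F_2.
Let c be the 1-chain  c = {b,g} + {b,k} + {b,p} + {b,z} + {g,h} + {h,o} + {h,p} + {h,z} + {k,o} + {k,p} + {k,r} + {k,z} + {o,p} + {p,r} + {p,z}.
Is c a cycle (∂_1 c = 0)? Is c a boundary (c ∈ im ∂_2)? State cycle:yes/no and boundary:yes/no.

cycle:no boundary:no

n_0=8 n_1=27 n_2=35 n_3=12  [Z2]
∂1: piv[bg,bh,bk,bo,bp,br,bz] rk=7  ker:gh,gk,go,gr,gz,hk,ho,hp,hr,hz,ko,kp,kr,kz,op,or,oz,pr,pz,rz
∂2: piv[bgr,bgz,bho,bhp,bhr,bko,bkz,bor,boz,brz,ghk,gho,ghr,gko,gkr,hkp,hkz,hop,hpr,hpz] rk=20  ker:gkz,gor,grz,hko,hkr,hor,hoz,hrz,kop,kor,koz,kpr,kpz,krz,opz
∂3: piv[bkoz,ghko,ghkr,ghor,gkor,hkop,hkoz,hkpr,hkpz,hopz] rk=10  ker:hkor,kopz
∂1c = {k} + {o}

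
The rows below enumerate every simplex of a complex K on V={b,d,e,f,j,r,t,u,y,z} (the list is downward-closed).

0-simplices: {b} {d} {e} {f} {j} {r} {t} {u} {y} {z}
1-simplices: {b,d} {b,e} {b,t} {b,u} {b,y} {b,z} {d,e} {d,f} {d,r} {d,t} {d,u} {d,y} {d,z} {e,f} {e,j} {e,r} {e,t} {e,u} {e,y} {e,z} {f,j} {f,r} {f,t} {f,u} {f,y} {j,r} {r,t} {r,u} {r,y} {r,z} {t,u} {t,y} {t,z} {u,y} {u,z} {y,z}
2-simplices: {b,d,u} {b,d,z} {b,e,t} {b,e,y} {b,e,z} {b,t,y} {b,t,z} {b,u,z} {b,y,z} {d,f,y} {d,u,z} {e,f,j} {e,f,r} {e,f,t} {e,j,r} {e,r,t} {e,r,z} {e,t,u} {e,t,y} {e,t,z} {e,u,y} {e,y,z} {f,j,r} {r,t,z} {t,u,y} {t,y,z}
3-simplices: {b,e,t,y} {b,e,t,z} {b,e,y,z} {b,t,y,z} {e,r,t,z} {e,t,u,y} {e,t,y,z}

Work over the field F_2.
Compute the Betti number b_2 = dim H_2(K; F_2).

n_0=10 n_1=36 n_2=26 n_3=7  [Z2]
∂1: piv[bd,be,bt,bu,by,bz,df,dr,ej] rk=9  ker:de,dt,du,dy,dz,ef,er,et,eu,ey,ez,fj,fr,ft,fu,fy,jr,rt,ru,ry,rz,tu,ty,tz,uy,uz,yz
∂2: piv[bdu,bdz,bet,bey,bez,bty,btz,buz,byz,dfy,efj,efr,eft,ejr,ert,erz,etu,euy] rk=18  ker:duz,ety,etz,eyz,fjr,rtz,tuy,tyz
∂3: piv[bety,betz,beyz,btyz,ertz,etuy] rk=6  ker:etyz
b_2=(26−18)−6=2

b_2=2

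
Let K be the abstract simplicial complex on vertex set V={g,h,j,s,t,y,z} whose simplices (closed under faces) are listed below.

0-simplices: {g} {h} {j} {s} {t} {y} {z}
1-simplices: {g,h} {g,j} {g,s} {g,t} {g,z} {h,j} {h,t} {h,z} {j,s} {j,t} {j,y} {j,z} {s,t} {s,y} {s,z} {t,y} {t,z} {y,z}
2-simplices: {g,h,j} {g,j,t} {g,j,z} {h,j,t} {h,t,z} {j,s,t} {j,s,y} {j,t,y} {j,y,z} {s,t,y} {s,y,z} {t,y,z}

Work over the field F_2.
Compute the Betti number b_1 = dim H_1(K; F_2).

n_0=7 n_1=18 n_2=12  [Z2]
∂1: piv[gh,gj,gs,gt,gz,jy] rk=6  ker:hj,ht,hz,js,jt,jz,st,sy,sz,ty,tz,yz
∂2: piv[ghj,gjt,gjz,hjt,htz,jst,jsy,jty,jyz,syz,tyz] rk=11  ker:sty
b_1=(18−6)−11=1

b_1=1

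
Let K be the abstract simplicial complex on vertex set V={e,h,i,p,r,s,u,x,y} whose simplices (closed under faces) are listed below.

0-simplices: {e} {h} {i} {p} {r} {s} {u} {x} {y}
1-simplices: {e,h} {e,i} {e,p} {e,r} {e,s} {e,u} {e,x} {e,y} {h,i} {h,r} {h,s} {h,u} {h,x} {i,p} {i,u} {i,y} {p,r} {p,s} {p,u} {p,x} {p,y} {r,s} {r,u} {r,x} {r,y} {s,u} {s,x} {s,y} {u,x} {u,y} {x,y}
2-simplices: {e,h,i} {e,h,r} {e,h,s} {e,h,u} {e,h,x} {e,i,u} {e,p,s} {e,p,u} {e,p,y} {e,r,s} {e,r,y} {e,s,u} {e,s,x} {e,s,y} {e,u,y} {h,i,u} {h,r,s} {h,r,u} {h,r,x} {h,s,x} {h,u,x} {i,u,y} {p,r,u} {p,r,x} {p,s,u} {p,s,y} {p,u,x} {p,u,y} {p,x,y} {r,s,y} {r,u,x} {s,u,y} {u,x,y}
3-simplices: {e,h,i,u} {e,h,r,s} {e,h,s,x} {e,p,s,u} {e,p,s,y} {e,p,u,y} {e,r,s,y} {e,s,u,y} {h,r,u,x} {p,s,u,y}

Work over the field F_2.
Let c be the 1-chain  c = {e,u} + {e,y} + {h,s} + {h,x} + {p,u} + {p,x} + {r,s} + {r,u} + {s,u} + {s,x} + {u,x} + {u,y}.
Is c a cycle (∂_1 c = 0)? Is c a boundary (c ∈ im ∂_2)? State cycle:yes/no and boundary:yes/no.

n_0=9 n_1=31 n_2=33 n_3=10  [Z2]
∂1: piv[eh,ei,ep,er,es,eu,ex,ey] rk=8  ker:hi,hr,hs,hu,hx,ip,iu,iy,pr,ps,pu,px,py,rs,ru,rx,ry,su,sx,sy,ux,uy,xy
∂2: piv[ehi,ehr,ehs,ehu,ehx,eiu,eps,epu,epy,ers,ery,esu,esx,esy,euy,hru,hrx,hux,iuy,pru,prx,pxy] rk=22  ker:hiu,hrs,hsx,psu,psy,pux,puy,rsy,rux,suy,uxy
∂3: piv[ehiu,ehrs,ehsx,epsu,epsy,epuy,ersy,esuy,hrux] rk=9  ker:psuy
∂1c = 0
c vs im∂2: reduces to 0 ⇒ boundary

cycle:yes boundary:yes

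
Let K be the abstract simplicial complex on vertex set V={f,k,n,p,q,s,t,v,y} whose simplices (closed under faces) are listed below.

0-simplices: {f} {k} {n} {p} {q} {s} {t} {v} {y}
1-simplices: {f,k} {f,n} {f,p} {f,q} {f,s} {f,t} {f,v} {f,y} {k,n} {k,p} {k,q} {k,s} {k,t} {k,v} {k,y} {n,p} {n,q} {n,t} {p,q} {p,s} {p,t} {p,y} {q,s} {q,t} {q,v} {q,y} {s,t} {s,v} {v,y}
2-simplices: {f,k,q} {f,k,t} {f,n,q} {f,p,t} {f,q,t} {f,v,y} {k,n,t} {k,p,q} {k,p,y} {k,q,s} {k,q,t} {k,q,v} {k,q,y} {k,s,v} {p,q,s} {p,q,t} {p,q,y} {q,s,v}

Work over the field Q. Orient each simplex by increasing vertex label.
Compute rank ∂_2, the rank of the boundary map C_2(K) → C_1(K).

rank∂_2=15

n_0=9 n_1=29 n_2=18  [Q]
∂1: piv[fk,fn,fp,fq,fs,ft,fv,fy] rk=8  ker:kn,kp,kq,ks,kt,kv,ky,np,nq,nt,pq,ps,pt,py,qs,qt,qv,qy,st,sv,vy
∂2: piv[fkq,fkt,fnq,fpt,fqt,fvy,knt,kpq,kpy,kqs,kqv,kqy,ksv,pqs,pqt] rk=15  ker:kqt,pqy,qsv
rk∂_2=15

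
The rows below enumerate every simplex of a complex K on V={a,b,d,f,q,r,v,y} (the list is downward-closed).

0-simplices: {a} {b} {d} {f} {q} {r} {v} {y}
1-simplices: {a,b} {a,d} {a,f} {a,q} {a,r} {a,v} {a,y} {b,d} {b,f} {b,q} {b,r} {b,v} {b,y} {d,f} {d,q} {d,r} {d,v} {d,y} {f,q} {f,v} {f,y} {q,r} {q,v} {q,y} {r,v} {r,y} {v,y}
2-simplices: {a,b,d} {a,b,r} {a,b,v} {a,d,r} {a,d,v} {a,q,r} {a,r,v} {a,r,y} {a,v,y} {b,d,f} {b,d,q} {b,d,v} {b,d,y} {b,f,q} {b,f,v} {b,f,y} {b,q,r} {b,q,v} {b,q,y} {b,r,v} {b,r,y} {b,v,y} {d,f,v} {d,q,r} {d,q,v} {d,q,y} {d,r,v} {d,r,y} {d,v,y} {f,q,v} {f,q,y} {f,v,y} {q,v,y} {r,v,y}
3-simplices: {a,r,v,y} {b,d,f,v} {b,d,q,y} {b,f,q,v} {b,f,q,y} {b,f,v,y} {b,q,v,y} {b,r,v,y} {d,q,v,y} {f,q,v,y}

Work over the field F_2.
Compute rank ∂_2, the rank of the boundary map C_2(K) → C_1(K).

rank∂_2=19

n_0=8 n_1=27 n_2=34 n_3=10  [Z2]
∂1: piv[ab,ad,af,aq,ar,av,ay] rk=7  ker:bd,bf,bq,br,bv,by,df,dq,dr,dv,dy,fq,fv,fy,qr,qv,qy,rv,ry,vy
∂2: piv[abd,abr,abv,adr,adv,aqr,arv,ary,avy,bdf,bdq,bdy,bfq,bfv,bfy,bqr,bqv,bqy,bry] rk=19  ker:bdv,brv,bvy,dfv,dqr,dqv,dqy,drv,dry,dvy,fqv,fqy,fvy,qvy,rvy
∂3: piv[arvy,bdfv,bdqy,bfqv,bfqy,bfvy,bqvy,brvy,dqvy] rk=9  ker:fqvy
rk∂_2=19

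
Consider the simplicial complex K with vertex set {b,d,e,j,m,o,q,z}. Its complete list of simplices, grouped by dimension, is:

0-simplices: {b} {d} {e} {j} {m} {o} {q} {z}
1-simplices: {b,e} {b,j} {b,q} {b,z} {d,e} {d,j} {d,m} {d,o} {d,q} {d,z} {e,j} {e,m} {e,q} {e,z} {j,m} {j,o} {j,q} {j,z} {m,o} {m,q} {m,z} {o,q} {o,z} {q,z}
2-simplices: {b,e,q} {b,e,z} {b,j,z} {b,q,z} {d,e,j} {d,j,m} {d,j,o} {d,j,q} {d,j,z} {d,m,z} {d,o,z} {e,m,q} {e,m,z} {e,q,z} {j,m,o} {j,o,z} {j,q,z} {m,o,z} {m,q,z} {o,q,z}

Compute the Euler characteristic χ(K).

n_0=8 n_1=24 n_2=20
χ=+8−24+20=4

χ(K)=4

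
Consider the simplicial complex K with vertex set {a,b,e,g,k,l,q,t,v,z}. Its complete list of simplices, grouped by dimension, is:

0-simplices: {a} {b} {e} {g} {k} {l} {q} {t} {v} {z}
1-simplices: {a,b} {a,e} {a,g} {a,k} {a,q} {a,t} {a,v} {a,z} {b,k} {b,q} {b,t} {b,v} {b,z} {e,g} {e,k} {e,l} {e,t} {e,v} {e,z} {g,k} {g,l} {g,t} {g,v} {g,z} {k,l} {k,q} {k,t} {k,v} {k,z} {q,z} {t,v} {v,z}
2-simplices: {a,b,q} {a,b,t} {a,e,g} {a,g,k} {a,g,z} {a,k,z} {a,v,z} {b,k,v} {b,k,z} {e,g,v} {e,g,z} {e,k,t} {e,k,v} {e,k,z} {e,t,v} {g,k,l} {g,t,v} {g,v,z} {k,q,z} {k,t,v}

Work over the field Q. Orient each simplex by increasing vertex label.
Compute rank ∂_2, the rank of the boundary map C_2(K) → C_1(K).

n_0=10 n_1=32 n_2=20  [Q]
∂1: piv[ab,ae,ag,ak,aq,at,av,az,el] rk=9  ker:bk,bq,bt,bv,bz,eg,ek,et,ev,ez,gk,gl,gt,gv,gz,kl,kq,kt,kv,kz,qz,tv,vz
∂2: piv[abq,abt,aeg,agk,agz,akz,avz,bkv,bkz,egv,egz,ekt,ekv,ekz,etv,gkl,gtv,gvz,kqz] rk=19  ker:ktv
rk∂_2=19

rank∂_2=19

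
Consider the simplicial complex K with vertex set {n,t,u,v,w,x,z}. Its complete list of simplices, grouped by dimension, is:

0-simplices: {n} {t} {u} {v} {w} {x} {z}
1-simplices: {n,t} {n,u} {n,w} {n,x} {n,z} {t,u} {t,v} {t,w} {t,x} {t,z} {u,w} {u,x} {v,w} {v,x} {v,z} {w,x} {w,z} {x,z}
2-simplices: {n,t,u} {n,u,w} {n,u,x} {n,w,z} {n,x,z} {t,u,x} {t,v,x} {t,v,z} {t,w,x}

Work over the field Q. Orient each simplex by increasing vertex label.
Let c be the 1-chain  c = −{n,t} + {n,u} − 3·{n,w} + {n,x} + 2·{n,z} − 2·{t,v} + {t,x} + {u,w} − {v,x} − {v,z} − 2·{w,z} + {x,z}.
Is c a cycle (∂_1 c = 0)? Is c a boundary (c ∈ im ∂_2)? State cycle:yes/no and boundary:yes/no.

cycle:yes boundary:no

n_0=7 n_1=18 n_2=9  [Q]
∂1: piv[nt,nu,nw,nx,nz,tv] rk=6  ker:tu,tw,tx,tz,uw,ux,vw,vx,vz,wx,wz,xz
∂2: piv[ntu,nuw,nux,nwz,nxz,tux,tvx,tvz,twx] rk=9
∂1c = 0
c vs im∂2: residual ≠ 0 ⇒ not boundary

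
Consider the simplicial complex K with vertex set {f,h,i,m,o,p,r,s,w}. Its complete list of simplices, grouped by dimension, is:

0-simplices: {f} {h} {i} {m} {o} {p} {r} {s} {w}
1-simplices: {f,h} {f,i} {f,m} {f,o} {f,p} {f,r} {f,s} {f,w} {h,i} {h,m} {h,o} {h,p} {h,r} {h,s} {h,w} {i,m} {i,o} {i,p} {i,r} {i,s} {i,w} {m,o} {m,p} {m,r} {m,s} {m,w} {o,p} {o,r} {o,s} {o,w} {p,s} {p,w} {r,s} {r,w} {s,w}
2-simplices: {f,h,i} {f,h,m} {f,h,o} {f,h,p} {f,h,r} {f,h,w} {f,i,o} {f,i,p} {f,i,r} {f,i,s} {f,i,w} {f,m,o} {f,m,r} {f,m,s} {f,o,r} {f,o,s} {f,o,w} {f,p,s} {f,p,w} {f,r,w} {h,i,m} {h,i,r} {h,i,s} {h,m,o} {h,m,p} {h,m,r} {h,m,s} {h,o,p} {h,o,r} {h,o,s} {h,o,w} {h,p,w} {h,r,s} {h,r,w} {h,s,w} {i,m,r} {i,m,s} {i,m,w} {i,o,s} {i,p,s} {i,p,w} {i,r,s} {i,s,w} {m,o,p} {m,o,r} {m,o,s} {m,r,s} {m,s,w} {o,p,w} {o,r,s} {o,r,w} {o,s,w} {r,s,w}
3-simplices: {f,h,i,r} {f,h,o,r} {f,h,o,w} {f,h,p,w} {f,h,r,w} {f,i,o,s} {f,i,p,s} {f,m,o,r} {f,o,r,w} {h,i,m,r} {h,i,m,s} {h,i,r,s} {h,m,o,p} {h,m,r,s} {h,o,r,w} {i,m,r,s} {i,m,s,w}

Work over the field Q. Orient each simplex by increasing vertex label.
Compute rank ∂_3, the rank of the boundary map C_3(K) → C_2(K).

rank∂_3=15

n_0=9 n_1=35 n_2=53 n_3=17  [Q]
∂1: piv[fh,fi,fm,fo,fp,fr,fs,fw] rk=8  ker:hi,hm,ho,hp,hr,hs,hw,im,io,ip,ir,is,iw,mo,mp,mr,ms,mw,op,or,os,ow,ps,pw,rs,rw,sw
∂2: piv[fhi,fhm,fho,fhp,fhr,fhw,fio,fip,fir,fis,fiw,fmo,fmr,fms,for,fos,fow,fps,fpw,frw,him,his,hmp,hop,hrs,hsw,imw] rk=27  ker:hir,hmo,hmr,hms,hor,hos,how,hpw,hrw,imr,ims,ios,ips,ipw,irs,isw,mop,mor,mos,mrs,msw,opw,ors,orw,osw,rsw
∂3: piv[fhir,fhor,fhow,fhpw,fhrw,fios,fips,fmor,forw,himr,hims,hirs,hmop,hmrs,imsw] rk=15  ker:horw,imrs
rk∂_3=15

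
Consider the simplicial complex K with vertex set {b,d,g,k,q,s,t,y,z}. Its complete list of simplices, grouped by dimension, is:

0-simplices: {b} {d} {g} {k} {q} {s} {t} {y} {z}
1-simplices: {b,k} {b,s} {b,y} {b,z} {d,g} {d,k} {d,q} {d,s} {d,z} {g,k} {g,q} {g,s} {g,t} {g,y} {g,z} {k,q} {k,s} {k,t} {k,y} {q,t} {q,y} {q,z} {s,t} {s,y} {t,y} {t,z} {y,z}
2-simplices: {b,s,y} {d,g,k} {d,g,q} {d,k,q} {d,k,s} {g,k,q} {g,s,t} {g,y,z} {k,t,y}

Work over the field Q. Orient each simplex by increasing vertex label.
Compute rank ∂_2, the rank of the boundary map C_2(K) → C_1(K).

rank∂_2=8

n_0=9 n_1=27 n_2=9  [Q]
∂1: piv[bk,bs,by,bz,dg,dk,dq,gt] rk=8  ker:ds,dz,gk,gq,gs,gy,gz,kq,ks,kt,ky,qt,qy,qz,st,sy,ty,tz,yz
∂2: piv[bsy,dgk,dgq,dkq,dks,gst,gyz,kty] rk=8  ker:gkq
rk∂_2=8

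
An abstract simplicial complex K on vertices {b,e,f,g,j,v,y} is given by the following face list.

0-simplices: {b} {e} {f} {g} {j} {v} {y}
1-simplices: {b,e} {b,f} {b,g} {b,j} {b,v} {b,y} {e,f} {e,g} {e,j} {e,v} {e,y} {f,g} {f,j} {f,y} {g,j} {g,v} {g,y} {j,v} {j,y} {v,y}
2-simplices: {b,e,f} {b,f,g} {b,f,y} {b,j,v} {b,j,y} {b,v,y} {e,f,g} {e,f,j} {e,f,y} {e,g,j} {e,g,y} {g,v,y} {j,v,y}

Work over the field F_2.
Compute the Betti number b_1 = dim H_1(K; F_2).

n_0=7 n_1=20 n_2=13  [Z2]
∂1: piv[be,bf,bg,bj,bv,by] rk=6  ker:ef,eg,ej,ev,ey,fg,fj,fy,gj,gv,gy,jv,jy,vy
∂2: piv[bef,bfg,bfy,bjv,bjy,bvy,efg,efj,efy,egj,egy,gvy] rk=12  ker:jvy
b_1=(20−6)−12=2

b_1=2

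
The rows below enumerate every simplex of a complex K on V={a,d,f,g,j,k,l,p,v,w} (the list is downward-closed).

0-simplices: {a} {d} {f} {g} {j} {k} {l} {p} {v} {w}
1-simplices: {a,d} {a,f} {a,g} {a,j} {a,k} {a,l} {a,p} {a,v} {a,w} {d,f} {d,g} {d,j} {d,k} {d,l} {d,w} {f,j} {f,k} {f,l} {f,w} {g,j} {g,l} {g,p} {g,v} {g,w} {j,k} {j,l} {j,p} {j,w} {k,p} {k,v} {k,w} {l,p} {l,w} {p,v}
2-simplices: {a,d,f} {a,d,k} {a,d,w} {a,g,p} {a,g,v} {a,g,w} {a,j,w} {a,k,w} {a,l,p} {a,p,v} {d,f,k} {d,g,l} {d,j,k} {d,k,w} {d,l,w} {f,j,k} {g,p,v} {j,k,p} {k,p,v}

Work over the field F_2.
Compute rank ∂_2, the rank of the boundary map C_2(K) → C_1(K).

rank∂_2=17

n_0=10 n_1=34 n_2=19  [Z2]
∂1: piv[ad,af,ag,aj,ak,al,ap,av,aw] rk=9  ker:df,dg,dj,dk,dl,dw,fj,fk,fl,fw,gj,gl,gp,gv,gw,jk,jl,jp,jw,kp,kv,kw,lp,lw,pv
∂2: piv[adf,adk,adw,agp,agv,agw,ajw,akw,alp,apv,dfk,dgl,djk,dlw,fjk,jkp,kpv] rk=17  ker:dkw,gpv
rk∂_2=17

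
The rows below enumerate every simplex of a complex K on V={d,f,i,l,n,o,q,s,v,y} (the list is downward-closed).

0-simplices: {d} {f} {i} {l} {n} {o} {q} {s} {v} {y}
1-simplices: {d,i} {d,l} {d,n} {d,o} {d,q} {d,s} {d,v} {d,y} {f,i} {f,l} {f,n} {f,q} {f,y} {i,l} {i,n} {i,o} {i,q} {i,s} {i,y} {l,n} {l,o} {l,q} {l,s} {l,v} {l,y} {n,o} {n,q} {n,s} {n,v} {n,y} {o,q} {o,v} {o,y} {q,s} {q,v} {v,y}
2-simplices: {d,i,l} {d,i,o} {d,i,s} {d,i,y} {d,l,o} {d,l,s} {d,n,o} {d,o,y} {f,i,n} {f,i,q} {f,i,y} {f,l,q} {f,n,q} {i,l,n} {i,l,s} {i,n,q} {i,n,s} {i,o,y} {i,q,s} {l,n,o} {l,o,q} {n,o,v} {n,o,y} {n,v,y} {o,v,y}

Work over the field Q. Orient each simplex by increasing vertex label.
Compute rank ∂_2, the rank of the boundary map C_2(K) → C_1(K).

n_0=10 n_1=36 n_2=25  [Q]
∂1: piv[di,dl,dn,do,dq,ds,dv,dy,fi] rk=9  ker:fl,fn,fq,fy,il,in,io,iq,is,iy,ln,lo,lq,ls,lv,ly,no,nq,ns,nv,ny,oq,ov,oy,qs,qv,vy
∂2: piv[dil,dio,dis,diy,dlo,dls,dno,doy,fin,fiq,fiy,flq,fnq,iln,ins,iqs,lno,loq,nov,noy,nvy] rk=21  ker:ils,inq,ioy,ovy
rk∂_2=21

rank∂_2=21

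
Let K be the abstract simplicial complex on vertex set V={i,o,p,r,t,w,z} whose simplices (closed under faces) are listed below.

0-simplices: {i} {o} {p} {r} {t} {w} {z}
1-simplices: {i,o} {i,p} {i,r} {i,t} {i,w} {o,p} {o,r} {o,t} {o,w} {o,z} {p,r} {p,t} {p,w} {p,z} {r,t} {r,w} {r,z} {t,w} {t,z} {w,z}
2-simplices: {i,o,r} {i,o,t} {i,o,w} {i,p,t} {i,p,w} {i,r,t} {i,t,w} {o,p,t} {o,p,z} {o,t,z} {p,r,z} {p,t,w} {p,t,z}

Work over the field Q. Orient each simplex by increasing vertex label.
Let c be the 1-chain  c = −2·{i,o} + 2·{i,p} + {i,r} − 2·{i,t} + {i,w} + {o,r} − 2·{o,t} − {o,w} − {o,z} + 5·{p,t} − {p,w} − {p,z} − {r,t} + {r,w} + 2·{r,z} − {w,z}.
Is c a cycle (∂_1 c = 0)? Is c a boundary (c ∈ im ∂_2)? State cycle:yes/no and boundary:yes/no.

cycle:no boundary:no

n_0=7 n_1=20 n_2=13  [Q]
∂1: piv[io,ip,ir,it,iw,oz] rk=6  ker:op,or,ot,ow,pr,pt,pw,pz,rt,rw,rz,tw,tz,wz
∂2: piv[ior,iot,iow,ipt,ipw,irt,itw,opt,opz,otz,prz] rk=11  ker:ptw,ptz
∂1c = {o} − {p} + {w} − {z}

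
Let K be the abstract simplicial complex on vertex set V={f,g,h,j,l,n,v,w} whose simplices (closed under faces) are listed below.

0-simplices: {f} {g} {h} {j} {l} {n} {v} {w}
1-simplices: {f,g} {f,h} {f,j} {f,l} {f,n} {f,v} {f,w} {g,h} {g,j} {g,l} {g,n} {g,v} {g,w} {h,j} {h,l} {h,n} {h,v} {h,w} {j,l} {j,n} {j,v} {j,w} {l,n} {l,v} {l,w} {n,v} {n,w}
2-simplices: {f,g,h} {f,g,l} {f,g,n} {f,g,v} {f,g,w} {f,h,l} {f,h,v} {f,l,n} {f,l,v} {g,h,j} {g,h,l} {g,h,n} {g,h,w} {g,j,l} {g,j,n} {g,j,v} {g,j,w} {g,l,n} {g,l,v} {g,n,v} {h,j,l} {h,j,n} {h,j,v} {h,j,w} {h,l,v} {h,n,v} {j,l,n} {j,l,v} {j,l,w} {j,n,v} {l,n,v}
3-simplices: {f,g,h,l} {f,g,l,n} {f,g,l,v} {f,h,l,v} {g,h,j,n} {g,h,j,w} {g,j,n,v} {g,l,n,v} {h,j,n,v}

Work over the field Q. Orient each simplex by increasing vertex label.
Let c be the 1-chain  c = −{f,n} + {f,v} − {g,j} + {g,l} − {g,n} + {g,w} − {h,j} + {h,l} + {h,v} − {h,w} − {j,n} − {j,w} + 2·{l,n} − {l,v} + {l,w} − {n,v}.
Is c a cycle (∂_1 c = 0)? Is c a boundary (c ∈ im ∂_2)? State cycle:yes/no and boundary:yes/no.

n_0=8 n_1=27 n_2=31 n_3=9  [Q]
∂1: piv[fg,fh,fj,fl,fn,fv,fw] rk=7  ker:gh,gj,gl,gn,gv,gw,hj,hl,hn,hv,hw,jl,jn,jv,jw,ln,lv,lw,nv,nw
∂2: piv[fgh,fgl,fgn,fgv,fgw,fhl,fhv,fln,flv,ghj,ghn,ghw,gjl,gjn,gjv,gjw,gnv,jlw] rk=18  ker:ghl,gln,glv,hjl,hjn,hjv,hjw,hlv,hnv,jln,jlv,jnv,lnv
∂3: piv[fghl,fgln,fglv,fhlv,ghjn,ghjw,gjnv,glnv,hjnv] rk=9
∂1c = 0
c vs im∂2: reduces to 0 ⇒ boundary

cycle:yes boundary:yes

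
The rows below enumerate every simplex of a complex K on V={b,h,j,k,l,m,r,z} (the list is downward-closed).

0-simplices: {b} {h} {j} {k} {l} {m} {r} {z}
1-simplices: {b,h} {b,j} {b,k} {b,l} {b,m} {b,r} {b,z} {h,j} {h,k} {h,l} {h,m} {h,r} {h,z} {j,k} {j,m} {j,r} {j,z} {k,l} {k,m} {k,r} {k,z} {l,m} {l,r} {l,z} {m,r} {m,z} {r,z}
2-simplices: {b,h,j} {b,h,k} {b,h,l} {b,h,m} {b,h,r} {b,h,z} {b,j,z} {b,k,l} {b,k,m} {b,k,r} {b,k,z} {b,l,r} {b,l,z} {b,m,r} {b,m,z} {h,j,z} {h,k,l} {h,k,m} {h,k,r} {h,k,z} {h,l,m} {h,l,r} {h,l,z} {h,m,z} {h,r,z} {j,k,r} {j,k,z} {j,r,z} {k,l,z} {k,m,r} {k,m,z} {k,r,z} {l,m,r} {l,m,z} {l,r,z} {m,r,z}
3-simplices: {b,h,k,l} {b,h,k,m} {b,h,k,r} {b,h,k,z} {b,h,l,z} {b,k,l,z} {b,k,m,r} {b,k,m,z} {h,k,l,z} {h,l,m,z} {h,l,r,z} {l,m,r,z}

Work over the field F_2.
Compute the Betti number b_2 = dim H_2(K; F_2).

n_0=8 n_1=27 n_2=36 n_3=12  [Z2]
∂1: piv[bh,bj,bk,bl,bm,br,bz] rk=7  ker:hj,hk,hl,hm,hr,hz,jk,jm,jr,jz,kl,km,kr,kz,lm,lr,lz,mr,mz,rz
∂2: piv[bhj,bhk,bhl,bhm,bhr,bhz,bjz,bkl,bkm,bkr,bkz,blr,blz,bmr,bmz,hlm,hrz,jkr,jkz] rk=19  ker:hjz,hkl,hkm,hkr,hkz,hlr,hlz,hmz,jrz,klz,kmr,kmz,krz,lmr,lmz,lrz,mrz
∂3: piv[bhkl,bhkm,bhkr,bhkz,bhlz,bklz,bkmr,bkmz,hlmz,hlrz,lmrz] rk=11  ker:hklz
b_2=(36−19)−11=6

b_2=6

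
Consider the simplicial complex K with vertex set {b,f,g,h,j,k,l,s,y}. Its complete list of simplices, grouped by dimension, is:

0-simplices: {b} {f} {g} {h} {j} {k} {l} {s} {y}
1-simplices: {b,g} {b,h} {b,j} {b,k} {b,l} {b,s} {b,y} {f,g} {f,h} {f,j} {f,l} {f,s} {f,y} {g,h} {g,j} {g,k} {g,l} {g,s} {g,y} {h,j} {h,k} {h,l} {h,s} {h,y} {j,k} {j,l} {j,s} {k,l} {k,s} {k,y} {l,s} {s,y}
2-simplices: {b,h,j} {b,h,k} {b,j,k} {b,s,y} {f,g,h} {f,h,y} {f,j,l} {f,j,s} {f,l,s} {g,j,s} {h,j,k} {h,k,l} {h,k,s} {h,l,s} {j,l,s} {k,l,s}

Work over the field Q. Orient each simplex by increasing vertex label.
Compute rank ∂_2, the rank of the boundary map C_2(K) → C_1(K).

rank∂_2=13

n_0=9 n_1=32 n_2=16  [Q]
∂1: piv[bg,bh,bj,bk,bl,bs,by,fg] rk=8  ker:fh,fj,fl,fs,fy,gh,gj,gk,gl,gs,gy,hj,hk,hl,hs,hy,jk,jl,js,kl,ks,ky,ls,sy
∂2: piv[bhj,bhk,bjk,bsy,fgh,fhy,fjl,fjs,fls,gjs,hkl,hks,hls] rk=13  ker:hjk,jls,kls
rk∂_2=13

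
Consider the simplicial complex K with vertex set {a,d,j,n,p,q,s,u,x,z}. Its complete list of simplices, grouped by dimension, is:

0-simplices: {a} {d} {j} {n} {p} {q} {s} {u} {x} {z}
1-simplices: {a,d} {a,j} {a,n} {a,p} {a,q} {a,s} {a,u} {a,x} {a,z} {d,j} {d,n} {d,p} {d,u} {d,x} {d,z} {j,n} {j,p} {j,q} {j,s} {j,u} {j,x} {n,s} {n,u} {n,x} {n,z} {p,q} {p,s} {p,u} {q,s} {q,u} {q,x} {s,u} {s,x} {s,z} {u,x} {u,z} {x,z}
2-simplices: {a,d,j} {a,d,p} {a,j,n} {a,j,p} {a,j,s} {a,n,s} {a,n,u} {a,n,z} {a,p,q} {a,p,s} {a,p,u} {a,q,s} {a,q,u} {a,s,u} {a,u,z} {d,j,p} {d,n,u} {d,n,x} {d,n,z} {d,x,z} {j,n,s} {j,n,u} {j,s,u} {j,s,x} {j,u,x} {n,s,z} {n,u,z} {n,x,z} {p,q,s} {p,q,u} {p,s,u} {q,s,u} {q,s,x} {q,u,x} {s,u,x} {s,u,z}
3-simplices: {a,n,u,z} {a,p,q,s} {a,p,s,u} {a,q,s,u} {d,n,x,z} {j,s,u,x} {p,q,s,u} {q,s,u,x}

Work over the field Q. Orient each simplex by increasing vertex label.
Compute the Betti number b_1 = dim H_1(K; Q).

b_1=4

n_0=10 n_1=37 n_2=36 n_3=8  [Q]
∂1: piv[ad,aj,an,ap,aq,as,au,ax,az] rk=9  ker:dj,dn,dp,du,dx,dz,jn,jp,jq,js,ju,jx,ns,nu,nx,nz,pq,ps,pu,qs,qu,qx,su,sx,sz,ux,uz,xz
∂2: piv[adj,adp,ajn,ajp,ajs,ans,anu,anz,apq,aps,apu,aqs,aqu,asu,auz,dnu,dnx,dnz,dxz,jnu,jsx,jux,nsz,qsx] rk=24  ker:djp,jns,jsu,nuz,nxz,pqs,pqu,psu,qsu,qux,sux,suz
∂3: piv[anuz,apqs,apsu,aqsu,dnxz,jsux,pqsu,qsux] rk=8
b_1=(37−9)−24=4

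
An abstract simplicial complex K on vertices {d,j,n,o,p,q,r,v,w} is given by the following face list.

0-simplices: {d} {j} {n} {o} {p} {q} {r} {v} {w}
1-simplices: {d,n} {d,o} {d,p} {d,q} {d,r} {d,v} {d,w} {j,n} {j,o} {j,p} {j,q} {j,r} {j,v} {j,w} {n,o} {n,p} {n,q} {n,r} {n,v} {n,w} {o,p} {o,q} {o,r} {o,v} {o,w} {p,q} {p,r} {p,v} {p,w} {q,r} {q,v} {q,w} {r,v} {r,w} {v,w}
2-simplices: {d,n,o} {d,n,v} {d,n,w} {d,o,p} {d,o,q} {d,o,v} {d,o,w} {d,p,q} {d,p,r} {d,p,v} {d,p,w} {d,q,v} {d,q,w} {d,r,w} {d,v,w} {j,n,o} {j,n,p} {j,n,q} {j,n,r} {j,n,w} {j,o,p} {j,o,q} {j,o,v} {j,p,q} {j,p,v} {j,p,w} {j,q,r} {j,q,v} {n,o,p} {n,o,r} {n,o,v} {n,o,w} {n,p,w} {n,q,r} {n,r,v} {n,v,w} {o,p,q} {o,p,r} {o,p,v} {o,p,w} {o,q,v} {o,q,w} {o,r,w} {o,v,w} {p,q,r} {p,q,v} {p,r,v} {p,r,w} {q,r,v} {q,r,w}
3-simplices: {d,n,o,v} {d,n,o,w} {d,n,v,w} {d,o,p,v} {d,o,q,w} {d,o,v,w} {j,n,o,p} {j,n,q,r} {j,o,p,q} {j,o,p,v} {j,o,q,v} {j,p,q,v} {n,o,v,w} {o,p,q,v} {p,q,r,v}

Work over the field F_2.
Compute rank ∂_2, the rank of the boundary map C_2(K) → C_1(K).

rank∂_2=27

n_0=9 n_1=35 n_2=50 n_3=15  [Z2]
∂1: piv[dn,do,dp,dq,dr,dv,dw,jn] rk=8  ker:jo,jp,jq,jr,jv,jw,no,np,nq,nr,nv,nw,op,oq,or,ov,ow,pq,pr,pv,pw,qr,qv,qw,rv,rw,vw
∂2: piv[dno,dnv,dnw,dop,doq,dov,dow,dpq,dpr,dpv,dpw,dqv,dqw,drw,dvw,jno,jnp,jnq,jnr,jnw,jop,joq,jov,jqr,nor,nrv,opr] rk=27  ker:jpq,jpv,jpw,jqv,nop,nov,now,npw,nqr,nvw,opq,opv,opw,oqv,oqw,orw,ovw,pqr,pqv,prv,prw,qrv,qrw
∂3: piv[dnov,dnow,dnvw,dopv,doqw,dovw,jnop,jnqr,jopq,jopv,joqv,jpqv,pqrv] rk=13  ker:novw,opqv
rk∂_2=27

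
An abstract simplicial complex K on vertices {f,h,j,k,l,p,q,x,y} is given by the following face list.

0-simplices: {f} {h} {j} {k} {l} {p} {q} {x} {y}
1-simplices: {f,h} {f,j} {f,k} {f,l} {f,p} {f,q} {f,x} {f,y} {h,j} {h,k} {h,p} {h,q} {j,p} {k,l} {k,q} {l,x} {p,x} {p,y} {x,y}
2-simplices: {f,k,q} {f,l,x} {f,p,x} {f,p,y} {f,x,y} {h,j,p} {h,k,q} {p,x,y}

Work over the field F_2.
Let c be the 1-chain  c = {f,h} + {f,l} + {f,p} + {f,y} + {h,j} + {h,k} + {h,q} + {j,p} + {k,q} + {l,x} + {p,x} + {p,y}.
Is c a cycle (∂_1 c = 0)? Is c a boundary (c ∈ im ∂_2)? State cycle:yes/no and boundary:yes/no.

n_0=9 n_1=19 n_2=8  [Z2]
∂1: piv[fh,fj,fk,fl,fp,fq,fx,fy] rk=8  ker:hj,hk,hp,hq,jp,kl,kq,lx,px,py,xy
∂2: piv[fkq,flx,fpx,fpy,fxy,hjp,hkq] rk=7  ker:pxy
∂1c = 0
c vs im∂2: residual ≠ 0 ⇒ not boundary

cycle:yes boundary:no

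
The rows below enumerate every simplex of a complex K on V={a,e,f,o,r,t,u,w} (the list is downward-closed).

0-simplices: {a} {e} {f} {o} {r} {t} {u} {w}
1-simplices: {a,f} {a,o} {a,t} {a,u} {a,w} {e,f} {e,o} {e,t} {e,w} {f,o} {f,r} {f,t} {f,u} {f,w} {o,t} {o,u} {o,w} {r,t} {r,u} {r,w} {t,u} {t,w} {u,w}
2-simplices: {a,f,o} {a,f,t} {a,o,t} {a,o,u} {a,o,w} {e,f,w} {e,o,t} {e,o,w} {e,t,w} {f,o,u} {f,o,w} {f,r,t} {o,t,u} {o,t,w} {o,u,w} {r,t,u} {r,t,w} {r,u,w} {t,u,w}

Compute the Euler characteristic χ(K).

n_0=8 n_1=23 n_2=19
χ=+8−23+19=4

χ(K)=4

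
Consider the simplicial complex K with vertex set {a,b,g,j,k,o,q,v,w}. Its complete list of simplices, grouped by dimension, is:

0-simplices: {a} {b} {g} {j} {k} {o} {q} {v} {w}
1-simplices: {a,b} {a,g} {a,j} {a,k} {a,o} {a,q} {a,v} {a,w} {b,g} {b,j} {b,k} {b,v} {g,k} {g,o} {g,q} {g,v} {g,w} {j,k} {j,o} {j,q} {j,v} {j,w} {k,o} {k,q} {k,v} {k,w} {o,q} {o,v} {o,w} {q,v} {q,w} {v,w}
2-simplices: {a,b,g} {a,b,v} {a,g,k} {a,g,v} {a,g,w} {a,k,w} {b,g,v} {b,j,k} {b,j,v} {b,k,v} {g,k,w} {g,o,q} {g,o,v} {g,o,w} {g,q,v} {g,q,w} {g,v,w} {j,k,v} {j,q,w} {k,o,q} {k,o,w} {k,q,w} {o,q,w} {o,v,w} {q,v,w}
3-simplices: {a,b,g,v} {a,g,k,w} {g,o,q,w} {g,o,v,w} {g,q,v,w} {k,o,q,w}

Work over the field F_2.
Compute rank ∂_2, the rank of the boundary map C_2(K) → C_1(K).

n_0=9 n_1=32 n_2=25 n_3=6  [Z2]
∂1: piv[ab,ag,aj,ak,ao,aq,av,aw] rk=8  ker:bg,bj,bk,bv,gk,go,gq,gv,gw,jk,jo,jq,jv,jw,ko,kq,kv,kw,oq,ov,ow,qv,qw,vw
∂2: piv[abg,abv,agk,agv,agw,akw,bjk,bjv,bkv,goq,gov,gow,gqv,gqw,gvw,jqw,koq,kow] rk=18  ker:bgv,gkw,jkv,kqw,oqw,ovw,qvw
∂3: piv[abgv,agkw,goqw,govw,gqvw,koqw] rk=6
rk∂_2=18

rank∂_2=18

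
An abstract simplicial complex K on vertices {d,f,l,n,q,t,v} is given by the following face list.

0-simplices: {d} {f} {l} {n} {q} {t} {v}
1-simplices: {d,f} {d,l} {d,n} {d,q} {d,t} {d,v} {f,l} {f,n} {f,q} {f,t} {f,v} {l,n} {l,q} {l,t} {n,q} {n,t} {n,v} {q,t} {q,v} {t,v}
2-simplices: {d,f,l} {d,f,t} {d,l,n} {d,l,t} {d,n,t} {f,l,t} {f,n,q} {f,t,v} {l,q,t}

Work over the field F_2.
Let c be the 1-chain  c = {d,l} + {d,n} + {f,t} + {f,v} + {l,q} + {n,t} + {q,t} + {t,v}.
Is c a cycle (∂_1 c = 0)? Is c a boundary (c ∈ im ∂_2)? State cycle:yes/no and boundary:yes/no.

cycle:yes boundary:yes

n_0=7 n_1=20 n_2=9  [Z2]
∂1: piv[df,dl,dn,dq,dt,dv] rk=6  ker:fl,fn,fq,ft,fv,ln,lq,lt,nq,nt,nv,qt,qv,tv
∂2: piv[dfl,dft,dln,dlt,dnt,fnq,ftv,lqt] rk=8  ker:flt
∂1c = 0
c vs im∂2: reduces to 0 ⇒ boundary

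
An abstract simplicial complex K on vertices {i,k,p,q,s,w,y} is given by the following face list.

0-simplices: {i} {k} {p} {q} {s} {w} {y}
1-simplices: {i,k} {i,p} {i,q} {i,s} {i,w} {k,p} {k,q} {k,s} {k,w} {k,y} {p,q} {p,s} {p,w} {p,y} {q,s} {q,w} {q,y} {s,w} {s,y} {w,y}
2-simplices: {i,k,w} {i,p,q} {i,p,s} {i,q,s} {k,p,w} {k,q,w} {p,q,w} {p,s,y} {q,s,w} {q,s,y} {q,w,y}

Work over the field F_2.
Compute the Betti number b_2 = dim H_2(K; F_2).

n_0=7 n_1=20 n_2=11  [Z2]
∂1: piv[ik,ip,iq,is,iw,ky] rk=6  ker:kp,kq,ks,kw,pq,ps,pw,py,qs,qw,qy,sw,sy,wy
∂2: piv[ikw,ipq,ips,iqs,kpw,kqw,pqw,psy,qsw,qsy,qwy] rk=11
b_2=(11−11)−0=0

b_2=0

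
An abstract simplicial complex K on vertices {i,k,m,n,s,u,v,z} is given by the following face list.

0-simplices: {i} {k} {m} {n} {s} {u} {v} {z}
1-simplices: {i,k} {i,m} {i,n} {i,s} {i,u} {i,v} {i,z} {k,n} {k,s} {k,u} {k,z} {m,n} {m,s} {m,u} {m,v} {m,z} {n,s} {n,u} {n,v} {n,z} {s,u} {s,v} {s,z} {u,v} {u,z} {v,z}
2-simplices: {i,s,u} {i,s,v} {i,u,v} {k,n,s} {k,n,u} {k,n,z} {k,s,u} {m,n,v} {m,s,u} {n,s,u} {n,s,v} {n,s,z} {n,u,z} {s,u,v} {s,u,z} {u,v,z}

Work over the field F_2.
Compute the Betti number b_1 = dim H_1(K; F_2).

b_1=6

n_0=8 n_1=26 n_2=16  [Z2]
∂1: piv[ik,im,in,is,iu,iv,iz] rk=7  ker:kn,ks,ku,kz,mn,ms,mu,mv,mz,ns,nu,nv,nz,su,sv,sz,uv,uz,vz
∂2: piv[isu,isv,iuv,kns,knu,knz,ksu,mnv,msu,nsv,nsz,nuz,uvz] rk=13  ker:nsu,suv,suz
b_1=(26−7)−13=6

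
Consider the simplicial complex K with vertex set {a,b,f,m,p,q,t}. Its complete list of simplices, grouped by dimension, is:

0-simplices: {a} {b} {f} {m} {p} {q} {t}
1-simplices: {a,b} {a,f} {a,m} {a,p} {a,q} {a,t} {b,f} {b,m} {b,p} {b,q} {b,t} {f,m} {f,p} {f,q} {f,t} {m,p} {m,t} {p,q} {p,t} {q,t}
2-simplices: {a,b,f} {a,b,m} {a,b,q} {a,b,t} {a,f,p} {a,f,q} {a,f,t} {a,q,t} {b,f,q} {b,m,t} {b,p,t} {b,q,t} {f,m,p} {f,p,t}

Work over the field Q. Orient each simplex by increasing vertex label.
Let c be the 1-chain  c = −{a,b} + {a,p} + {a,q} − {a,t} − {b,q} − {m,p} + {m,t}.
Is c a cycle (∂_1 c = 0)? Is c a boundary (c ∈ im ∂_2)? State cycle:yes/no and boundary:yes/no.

n_0=7 n_1=20 n_2=14  [Q]
∂1: piv[ab,af,am,ap,aq,at] rk=6  ker:bf,bm,bp,bq,bt,fm,fp,fq,ft,mp,mt,pq,pt,qt
∂2: piv[abf,abm,abq,abt,afp,afq,aft,aqt,bmt,bpt,fmp,fpt] rk=12  ker:bfq,bqt
∂1c = 0
c vs im∂2: residual ≠ 0 ⇒ not boundary

cycle:yes boundary:no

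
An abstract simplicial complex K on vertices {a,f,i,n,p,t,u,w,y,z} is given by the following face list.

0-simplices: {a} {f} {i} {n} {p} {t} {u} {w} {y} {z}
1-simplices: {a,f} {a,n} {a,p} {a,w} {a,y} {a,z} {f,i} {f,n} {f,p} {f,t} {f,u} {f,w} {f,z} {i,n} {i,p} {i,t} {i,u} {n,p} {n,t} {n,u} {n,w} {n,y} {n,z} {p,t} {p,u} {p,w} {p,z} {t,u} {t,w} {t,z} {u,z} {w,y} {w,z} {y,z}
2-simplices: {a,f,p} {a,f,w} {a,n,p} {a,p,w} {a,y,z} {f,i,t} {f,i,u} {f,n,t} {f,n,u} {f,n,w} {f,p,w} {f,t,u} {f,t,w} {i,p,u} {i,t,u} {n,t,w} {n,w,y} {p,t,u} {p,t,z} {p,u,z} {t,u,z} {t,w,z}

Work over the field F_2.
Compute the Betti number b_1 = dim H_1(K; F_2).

n_0=10 n_1=34 n_2=22  [Z2]
∂1: piv[af,an,ap,aw,ay,az,fi,ft,fu] rk=9  ker:fn,fp,fw,fz,in,ip,it,iu,np,nt,nu,nw,ny,nz,pt,pu,pw,pz,tu,tw,tz,uz,wy,wz,yz
∂2: piv[afp,afw,anp,apw,ayz,fit,fiu,fnt,fnu,fnw,ftu,ftw,ipu,nwy,ptu,ptz,puz,twz] rk=18  ker:fpw,itu,ntw,tuz
b_1=(34−9)−18=7

b_1=7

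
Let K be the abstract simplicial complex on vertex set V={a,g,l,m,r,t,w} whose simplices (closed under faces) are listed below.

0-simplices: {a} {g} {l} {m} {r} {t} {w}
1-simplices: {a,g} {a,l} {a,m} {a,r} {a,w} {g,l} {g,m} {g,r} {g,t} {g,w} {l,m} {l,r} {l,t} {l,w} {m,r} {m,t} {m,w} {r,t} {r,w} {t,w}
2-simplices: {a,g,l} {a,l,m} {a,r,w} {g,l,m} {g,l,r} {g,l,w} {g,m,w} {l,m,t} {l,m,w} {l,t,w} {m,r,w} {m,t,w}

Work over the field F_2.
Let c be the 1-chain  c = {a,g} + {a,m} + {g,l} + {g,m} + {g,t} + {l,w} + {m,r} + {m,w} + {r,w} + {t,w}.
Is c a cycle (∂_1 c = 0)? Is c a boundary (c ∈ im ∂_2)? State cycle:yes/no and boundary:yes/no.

cycle:yes boundary:no

n_0=7 n_1=20 n_2=12  [Z2]
∂1: piv[ag,al,am,ar,aw,gt] rk=6  ker:gl,gm,gr,gw,lm,lr,lt,lw,mr,mt,mw,rt,rw,tw
∂2: piv[agl,alm,arw,glm,glr,glw,gmw,lmt,ltw,mrw] rk=10  ker:lmw,mtw
∂1c = 0
c vs im∂2: residual ≠ 0 ⇒ not boundary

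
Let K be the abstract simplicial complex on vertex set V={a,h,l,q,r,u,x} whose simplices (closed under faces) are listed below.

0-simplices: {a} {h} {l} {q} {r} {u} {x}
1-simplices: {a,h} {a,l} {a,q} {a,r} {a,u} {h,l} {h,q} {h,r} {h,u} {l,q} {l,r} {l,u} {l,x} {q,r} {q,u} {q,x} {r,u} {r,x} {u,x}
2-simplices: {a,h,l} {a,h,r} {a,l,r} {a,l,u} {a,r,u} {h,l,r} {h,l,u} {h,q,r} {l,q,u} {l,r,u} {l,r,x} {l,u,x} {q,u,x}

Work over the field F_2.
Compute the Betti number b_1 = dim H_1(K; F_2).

n_0=7 n_1=19 n_2=13  [Z2]
∂1: piv[ah,al,aq,ar,au,lx] rk=6  ker:hl,hq,hr,hu,lq,lr,lu,qr,qu,qx,ru,rx,ux
∂2: piv[ahl,ahr,alr,alu,aru,hlu,hqr,lqu,lrx,lux,qux] rk=11  ker:hlr,lru
b_1=(19−6)−11=2

b_1=2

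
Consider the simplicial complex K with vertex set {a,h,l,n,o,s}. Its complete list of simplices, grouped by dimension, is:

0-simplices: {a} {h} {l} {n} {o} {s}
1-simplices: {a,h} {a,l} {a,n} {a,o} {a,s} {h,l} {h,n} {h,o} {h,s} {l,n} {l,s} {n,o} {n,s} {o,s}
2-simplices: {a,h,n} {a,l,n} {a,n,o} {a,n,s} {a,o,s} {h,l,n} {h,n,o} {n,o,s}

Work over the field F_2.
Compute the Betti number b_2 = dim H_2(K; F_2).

n_0=6 n_1=14 n_2=8  [Z2]
∂1: piv[ah,al,an,ao,as] rk=5  ker:hl,hn,ho,hs,ln,ls,no,ns,os
∂2: piv[ahn,aln,ano,ans,aos,hln,hno] rk=7  ker:nos
b_2=(8−7)−0=1

b_2=1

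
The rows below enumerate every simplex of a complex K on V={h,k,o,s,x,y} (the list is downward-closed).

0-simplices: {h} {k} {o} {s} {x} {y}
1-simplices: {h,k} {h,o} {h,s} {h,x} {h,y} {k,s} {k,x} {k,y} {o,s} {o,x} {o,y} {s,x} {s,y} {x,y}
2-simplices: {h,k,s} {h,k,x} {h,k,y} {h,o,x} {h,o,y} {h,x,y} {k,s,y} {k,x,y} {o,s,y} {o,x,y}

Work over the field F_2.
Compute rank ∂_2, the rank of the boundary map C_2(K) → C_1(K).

n_0=6 n_1=14 n_2=10  [Z2]
∂1: piv[hk,ho,hs,hx,hy] rk=5  ker:ks,kx,ky,os,ox,oy,sx,sy,xy
∂2: piv[hks,hkx,hky,hox,hoy,hxy,ksy,osy] rk=8  ker:kxy,oxy
rk∂_2=8

rank∂_2=8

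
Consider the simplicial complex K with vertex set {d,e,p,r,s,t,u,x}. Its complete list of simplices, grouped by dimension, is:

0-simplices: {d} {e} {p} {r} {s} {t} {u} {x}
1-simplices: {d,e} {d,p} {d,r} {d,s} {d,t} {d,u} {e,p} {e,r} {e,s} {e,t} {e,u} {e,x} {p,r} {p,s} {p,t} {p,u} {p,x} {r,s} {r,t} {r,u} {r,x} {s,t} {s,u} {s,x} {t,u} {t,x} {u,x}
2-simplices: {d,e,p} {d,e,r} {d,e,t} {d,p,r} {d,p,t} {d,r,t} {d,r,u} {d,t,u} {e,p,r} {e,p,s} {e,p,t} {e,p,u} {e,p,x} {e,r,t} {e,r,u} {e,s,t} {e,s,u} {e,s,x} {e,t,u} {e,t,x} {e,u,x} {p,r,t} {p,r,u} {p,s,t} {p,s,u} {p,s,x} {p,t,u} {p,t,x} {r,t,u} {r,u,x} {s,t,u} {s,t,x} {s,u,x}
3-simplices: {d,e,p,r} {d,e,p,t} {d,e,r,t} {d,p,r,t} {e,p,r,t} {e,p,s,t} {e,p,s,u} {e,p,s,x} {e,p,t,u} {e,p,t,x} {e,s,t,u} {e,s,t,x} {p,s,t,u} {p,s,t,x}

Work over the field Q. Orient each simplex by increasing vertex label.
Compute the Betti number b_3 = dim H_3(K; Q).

n_0=8 n_1=27 n_2=33 n_3=14  [Q]
∂1: piv[de,dp,dr,ds,dt,du,ex] rk=7  ker:ep,er,es,et,eu,pr,ps,pt,pu,px,rs,rt,ru,rx,st,su,sx,tu,tx,ux
∂2: piv[dep,der,det,dpr,dpt,drt,dru,dtu,eps,epu,epx,eru,est,esu,esx,etx,eux,rux] rk=18  ker:epr,ept,ert,etu,prt,pru,pst,psu,psx,ptu,ptx,rtu,stu,stx,sux
∂3: piv[depr,dept,dert,dprt,epst,epsu,epsx,eptu,eptx,estu,estx] rk=11  ker:eprt,pstu,pstx
b_3=(14−11)−0=3

b_3=3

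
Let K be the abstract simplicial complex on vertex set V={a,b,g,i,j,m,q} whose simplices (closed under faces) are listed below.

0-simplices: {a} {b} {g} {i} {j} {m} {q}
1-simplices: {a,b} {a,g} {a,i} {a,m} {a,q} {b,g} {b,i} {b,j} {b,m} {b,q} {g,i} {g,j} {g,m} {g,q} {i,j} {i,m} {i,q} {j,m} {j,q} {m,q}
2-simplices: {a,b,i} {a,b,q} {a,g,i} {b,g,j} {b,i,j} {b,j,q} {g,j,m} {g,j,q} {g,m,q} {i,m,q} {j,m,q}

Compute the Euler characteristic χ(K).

n_0=7 n_1=20 n_2=11
χ=+7−20+11=-2

χ(K)=-2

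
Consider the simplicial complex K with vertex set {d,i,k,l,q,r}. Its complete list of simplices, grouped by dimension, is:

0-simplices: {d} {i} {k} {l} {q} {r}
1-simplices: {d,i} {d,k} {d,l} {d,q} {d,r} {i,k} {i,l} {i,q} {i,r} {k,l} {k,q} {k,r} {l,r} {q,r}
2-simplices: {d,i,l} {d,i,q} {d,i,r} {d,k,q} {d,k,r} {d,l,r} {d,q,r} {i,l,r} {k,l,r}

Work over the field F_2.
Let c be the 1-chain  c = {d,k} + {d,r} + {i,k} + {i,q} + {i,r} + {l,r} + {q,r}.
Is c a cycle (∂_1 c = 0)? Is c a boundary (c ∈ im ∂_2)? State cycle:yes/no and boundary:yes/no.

cycle:no boundary:no

n_0=6 n_1=14 n_2=9  [Z2]
∂1: piv[di,dk,dl,dq,dr] rk=5  ker:ik,il,iq,ir,kl,kq,kr,lr,qr
∂2: piv[dil,diq,dir,dkq,dkr,dlr,dqr,klr] rk=8  ker:ilr
∂1c = {i} + {l}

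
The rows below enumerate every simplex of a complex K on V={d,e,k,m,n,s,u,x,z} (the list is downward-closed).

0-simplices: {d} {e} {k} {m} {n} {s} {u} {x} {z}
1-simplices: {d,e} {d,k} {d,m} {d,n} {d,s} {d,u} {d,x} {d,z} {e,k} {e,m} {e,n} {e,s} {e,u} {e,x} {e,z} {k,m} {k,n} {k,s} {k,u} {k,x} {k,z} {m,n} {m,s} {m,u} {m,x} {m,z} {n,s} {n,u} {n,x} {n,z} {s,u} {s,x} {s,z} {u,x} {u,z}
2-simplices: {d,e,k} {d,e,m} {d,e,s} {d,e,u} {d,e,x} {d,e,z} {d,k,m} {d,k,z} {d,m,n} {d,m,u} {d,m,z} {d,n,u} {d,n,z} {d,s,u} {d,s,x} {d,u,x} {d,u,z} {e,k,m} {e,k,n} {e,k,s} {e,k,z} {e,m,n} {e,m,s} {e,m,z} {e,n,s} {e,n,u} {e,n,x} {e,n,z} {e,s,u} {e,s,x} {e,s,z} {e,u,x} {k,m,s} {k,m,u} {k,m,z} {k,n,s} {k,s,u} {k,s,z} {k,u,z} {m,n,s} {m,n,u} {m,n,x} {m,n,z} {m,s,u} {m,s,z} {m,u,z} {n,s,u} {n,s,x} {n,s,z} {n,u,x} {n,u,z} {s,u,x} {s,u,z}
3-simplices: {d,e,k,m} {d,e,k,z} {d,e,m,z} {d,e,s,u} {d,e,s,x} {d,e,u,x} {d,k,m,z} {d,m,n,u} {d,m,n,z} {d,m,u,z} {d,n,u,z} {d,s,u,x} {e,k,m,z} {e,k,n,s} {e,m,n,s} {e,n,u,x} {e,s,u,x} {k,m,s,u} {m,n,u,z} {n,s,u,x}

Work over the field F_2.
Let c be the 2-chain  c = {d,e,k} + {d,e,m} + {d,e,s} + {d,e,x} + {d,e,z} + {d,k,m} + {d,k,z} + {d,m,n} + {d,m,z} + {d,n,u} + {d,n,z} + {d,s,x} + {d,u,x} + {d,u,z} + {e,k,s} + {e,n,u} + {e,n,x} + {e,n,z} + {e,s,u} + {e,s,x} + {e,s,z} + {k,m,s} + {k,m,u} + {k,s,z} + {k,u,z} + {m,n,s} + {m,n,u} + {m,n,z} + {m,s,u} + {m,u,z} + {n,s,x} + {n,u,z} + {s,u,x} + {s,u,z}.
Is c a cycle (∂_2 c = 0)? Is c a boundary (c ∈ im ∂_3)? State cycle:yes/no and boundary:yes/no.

n_0=9 n_1=35 n_2=53 n_3=20  [Z2]
∂1: piv[de,dk,dm,dn,ds,du,dx,dz] rk=8  ker:ek,em,en,es,eu,ex,ez,km,kn,ks,ku,kx,kz,mn,ms,mu,mx,mz,ns,nu,nx,nz,su,sx,sz,ux,uz
∂2: piv[dek,dem,des,deu,dex,dez,dkm,dkz,dmn,dmu,dmz,dnu,dnz,dsu,dsx,dux,duz,ekn,eks,emn,ems,ens,enx,esz,kmu,mnx] rk=26  ker:ekm,ekz,emz,enu,enz,esu,esx,eux,kms,kmz,kns,ksu,ksz,kuz,mns,mnu,mnz,msu,msz,muz,nsu,nsx,nsz,nux,nuz,sux,suz
∂3: piv[dekm,dekz,demz,desu,desx,deux,dkmz,dmnu,dmnz,dmuz,dnuz,dsux,ekns,emns,enux,kmsu,nsux] rk=17  ker:ekmz,esux,mnuz
∂2c = {d,e} + {d,k} + {d,n} + {d,u} + {d,x} + {d,z} + {e,m} + {e,n} + {e,s} + {e,x} + {e,z} + {k,m} + {k,s} + {k,z} + {m,s} + {m,z} + {s,z} + {u,z}

cycle:no boundary:no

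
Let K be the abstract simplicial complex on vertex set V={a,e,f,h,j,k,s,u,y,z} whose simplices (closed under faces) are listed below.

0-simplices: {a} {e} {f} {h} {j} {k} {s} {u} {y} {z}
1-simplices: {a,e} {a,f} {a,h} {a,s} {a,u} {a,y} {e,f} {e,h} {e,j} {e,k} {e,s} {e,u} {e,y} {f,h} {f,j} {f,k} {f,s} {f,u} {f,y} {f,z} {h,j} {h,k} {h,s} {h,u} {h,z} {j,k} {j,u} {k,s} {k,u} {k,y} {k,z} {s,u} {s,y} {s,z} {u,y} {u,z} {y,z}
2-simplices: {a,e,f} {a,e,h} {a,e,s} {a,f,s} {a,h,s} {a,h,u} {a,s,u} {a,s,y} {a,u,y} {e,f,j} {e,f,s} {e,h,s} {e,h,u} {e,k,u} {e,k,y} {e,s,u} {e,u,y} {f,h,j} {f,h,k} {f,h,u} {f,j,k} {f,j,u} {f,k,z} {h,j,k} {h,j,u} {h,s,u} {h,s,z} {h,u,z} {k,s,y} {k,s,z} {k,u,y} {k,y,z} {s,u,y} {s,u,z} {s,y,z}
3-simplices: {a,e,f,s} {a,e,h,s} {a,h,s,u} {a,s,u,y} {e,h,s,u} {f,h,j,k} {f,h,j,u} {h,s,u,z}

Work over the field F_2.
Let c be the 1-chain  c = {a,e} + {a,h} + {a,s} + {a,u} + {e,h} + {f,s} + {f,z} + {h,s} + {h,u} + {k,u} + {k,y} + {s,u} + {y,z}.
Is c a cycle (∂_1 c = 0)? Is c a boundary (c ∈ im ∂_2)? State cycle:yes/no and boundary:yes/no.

n_0=10 n_1=37 n_2=35 n_3=8  [Z2]
∂1: piv[ae,af,ah,as,au,ay,ej,ek,fz] rk=9  ker:ef,eh,es,eu,ey,fh,fj,fk,fs,fu,fy,hj,hk,hs,hu,hz,jk,ju,ks,ku,ky,kz,su,sy,sz,uy,uz,yz
∂2: piv[aef,aeh,aes,afs,ahs,ahu,asu,asy,auy,efj,ehu,eku,eky,euy,fhj,fhk,fhu,fjk,fju,fkz,hsz,huz,ksy,ksz,kyz] rk=25  ker:efs,ehs,esu,hjk,hju,hsu,kuy,suy,suz,syz
∂3: piv[aefs,aehs,ahsu,asuy,ehsu,fhjk,fhju,hsuz] rk=8
∂1c = 0
c vs im∂2: residual ≠ 0 ⇒ not boundary

cycle:yes boundary:no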